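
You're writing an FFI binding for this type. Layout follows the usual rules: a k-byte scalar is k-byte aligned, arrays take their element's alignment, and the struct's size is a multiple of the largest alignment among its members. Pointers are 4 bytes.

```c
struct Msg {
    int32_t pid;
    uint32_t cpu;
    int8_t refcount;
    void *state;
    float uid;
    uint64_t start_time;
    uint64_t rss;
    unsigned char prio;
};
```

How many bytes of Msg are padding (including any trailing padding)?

14

@0: pid [4B, align 4] → 4
@4: cpu [4B, align 4] → 8
@8: refcount [1B, align 1] → 9
+3 pad (align 4)
@12: state [4B, align 4] → 16
@16: uid [4B, align 4] → 20
+4 pad (align 8)
@24: start_time [8B, align 8] → 32
@32: rss [8B, align 8] → 40
@40: prio [1B, align 1] → 41
+7 tail pad (align 8)
size 48, align 8
data bytes 34, size 48 → padding 14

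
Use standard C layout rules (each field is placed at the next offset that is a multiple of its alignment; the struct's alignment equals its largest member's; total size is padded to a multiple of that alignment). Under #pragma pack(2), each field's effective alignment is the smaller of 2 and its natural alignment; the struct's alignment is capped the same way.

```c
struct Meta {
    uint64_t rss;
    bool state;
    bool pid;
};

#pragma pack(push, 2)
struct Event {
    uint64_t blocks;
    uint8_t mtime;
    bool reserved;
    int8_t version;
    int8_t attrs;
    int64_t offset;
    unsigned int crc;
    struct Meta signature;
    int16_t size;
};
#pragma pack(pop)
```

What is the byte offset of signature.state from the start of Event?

32

Meta: @0: rss [8B, align 8] → 8; @8: state [1B, align 1] → 9; @9: pid [1B, align 1] → 10; +6 tail pad (align 8); size 16, align 8
@0: blocks [8B, align 2] → 8
@8: mtime [1B, align 1] → 9
@9: reserved [1B, align 1] → 10
@10: version [1B, align 1] → 11
@11: attrs [1B, align 1] → 12
@12: offset [8B, align 2] → 20
@20: crc [4B, align 2] → 24
@24: signature [16B, align 2] → 40
within Meta: state at 8
24 + 8 = 32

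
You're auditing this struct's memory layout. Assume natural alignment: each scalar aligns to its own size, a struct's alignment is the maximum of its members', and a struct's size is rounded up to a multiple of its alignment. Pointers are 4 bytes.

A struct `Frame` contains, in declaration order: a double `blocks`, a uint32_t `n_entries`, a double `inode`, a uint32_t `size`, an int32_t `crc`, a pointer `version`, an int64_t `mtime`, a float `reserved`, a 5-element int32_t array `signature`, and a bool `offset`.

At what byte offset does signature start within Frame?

52

@0: blocks [8B, align 8] → 8
@8: n_entries [4B, align 4] → 12
+4 pad (align 8)
@16: inode [8B, align 8] → 24
@24: size [4B, align 4] → 28
@28: crc [4B, align 4] → 32
@32: version [4B, align 4] → 36
+4 pad (align 8)
@40: mtime [8B, align 8] → 48
@48: reserved [4B, align 4] → 52
@52: signature [20B, align 4] → 72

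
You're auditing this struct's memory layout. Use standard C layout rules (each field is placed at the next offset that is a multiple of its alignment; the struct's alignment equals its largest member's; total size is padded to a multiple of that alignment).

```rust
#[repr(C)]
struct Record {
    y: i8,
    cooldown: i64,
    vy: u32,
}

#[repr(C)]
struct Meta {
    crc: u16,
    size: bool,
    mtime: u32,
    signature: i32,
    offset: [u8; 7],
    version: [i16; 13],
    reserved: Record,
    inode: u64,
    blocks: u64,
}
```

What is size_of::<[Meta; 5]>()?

Record: y at 0 (size 1, align 1) → ends 1; pad 7 to align 8 for cooldown; cooldown at 8 (size 8, align 8) → ends 16; vy at 16 (size 4, align 4) → ends 20; tail pad 4 to reach multiple of 8; total 24 bytes, alignment 8
crc at 0 (size 2, align 2) → ends 2
size at 2 (size 1, align 1) → ends 3
pad 1 to align 4 for mtime
mtime at 4 (size 4, align 4) → ends 8
signature at 8 (size 4, align 4) → ends 12
offset at 12 (size 7, align 1) → ends 19
pad 1 to align 2 for version
version at 20 (size 26, align 2) → ends 46
pad 2 to align 8 for reserved
reserved at 48 (size 24, align 8) → ends 72
inode at 72 (size 8, align 8) → ends 80
blocks at 80 (size 8, align 8) → ends 88
total 88 bytes, alignment 8
array of 5: 5 × 88 = 440

440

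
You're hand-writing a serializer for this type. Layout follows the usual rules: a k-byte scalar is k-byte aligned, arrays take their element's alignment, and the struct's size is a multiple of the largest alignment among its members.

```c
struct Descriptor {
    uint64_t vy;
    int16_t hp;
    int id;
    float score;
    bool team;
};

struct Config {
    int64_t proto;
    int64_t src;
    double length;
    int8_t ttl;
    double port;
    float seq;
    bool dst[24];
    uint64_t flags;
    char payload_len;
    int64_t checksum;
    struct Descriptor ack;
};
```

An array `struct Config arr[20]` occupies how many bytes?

Descriptor: @0: vy [8B, align 8] → 8; @8: hp [2B, align 2] → 10; +2 pad (align 4); @12: id [4B, align 4] → 16; @16: score [4B, align 4] → 20; @20: team [1B, align 1] → 21; +3 tail pad (align 8); size 24, align 8
@0: proto [8B, align 8] → 8
@8: src [8B, align 8] → 16
@16: length [8B, align 8] → 24
@24: ttl [1B, align 1] → 25
+7 pad (align 8)
@32: port [8B, align 8] → 40
@40: seq [4B, align 4] → 44
@44: dst [24B, align 1] → 68
+4 pad (align 8)
@72: flags [8B, align 8] → 80
@80: payload_len [1B, align 1] → 81
+7 pad (align 8)
@88: checksum [8B, align 8] → 96
@96: ack [24B, align 8] → 120
size 120, align 8
array of 20: 20 × 120 = 2400

2400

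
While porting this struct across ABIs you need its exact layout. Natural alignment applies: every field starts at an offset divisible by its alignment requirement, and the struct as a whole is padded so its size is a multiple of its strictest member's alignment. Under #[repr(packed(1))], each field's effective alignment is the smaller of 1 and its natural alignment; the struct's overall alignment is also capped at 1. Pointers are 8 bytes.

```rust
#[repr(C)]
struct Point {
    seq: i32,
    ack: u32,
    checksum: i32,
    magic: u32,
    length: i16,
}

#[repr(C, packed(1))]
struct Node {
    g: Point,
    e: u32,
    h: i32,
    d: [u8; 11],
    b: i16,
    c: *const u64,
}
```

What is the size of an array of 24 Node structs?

Point: seq at 0 (size 4, align 4) → ends 4; ack at 4 (size 4, align 4) → ends 8; checksum at 8 (size 4, align 4) → ends 12; magic at 12 (size 4, align 4) → ends 16; length at 16 (size 2, align 2) → ends 18; tail pad 2 to reach multiple of 4; total 20 bytes, alignment 4
g at 0 (size 20, align 1) → ends 20
e at 20 (size 4, align 1) → ends 24
h at 24 (size 4, align 1) → ends 28
d at 28 (size 11, align 1) → ends 39
b at 39 (size 2, align 1) → ends 41
c at 41 (size 8, align 1) → ends 49
total 49 bytes, alignment 1
array of 24: 24 × 49 = 1176

1176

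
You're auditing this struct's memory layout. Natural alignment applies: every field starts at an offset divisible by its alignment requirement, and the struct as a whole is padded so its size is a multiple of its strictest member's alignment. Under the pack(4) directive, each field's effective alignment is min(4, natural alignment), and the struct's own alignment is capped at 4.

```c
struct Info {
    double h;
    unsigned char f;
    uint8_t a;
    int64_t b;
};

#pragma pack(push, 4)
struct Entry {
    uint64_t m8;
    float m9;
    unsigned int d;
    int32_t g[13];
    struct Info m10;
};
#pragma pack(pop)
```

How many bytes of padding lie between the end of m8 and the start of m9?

0

Info: h at 0 (size 8, align 8) → ends 8; f at 8 (size 1, align 1) → ends 9; a at 9 (size 1, align 1) → ends 10; pad 6 to align 8 for b; b at 16 (size 8, align 8) → ends 24; total 24 bytes, alignment 8
m8 at 0 (size 8, align 4) → ends 8
m9 at 8 (size 4, align 4) → ends 12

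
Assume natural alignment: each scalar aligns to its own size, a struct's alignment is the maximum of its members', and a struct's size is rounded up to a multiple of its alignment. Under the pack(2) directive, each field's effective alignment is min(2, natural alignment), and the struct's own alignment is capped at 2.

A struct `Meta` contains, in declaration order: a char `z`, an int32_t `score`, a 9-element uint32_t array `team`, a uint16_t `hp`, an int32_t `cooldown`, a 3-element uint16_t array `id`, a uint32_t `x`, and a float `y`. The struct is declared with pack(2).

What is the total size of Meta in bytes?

62

@0: z [1B, align 1] → 1
+1 pad (align 2)
@2: score [4B, align 2] → 6
@6: team [36B, align 2] → 42
@42: hp [2B, align 2] → 44
@44: cooldown [4B, align 2] → 48
@48: id [6B, align 2] → 54
@54: x [4B, align 2] → 58
@58: y [4B, align 2] → 62
size 62, align 2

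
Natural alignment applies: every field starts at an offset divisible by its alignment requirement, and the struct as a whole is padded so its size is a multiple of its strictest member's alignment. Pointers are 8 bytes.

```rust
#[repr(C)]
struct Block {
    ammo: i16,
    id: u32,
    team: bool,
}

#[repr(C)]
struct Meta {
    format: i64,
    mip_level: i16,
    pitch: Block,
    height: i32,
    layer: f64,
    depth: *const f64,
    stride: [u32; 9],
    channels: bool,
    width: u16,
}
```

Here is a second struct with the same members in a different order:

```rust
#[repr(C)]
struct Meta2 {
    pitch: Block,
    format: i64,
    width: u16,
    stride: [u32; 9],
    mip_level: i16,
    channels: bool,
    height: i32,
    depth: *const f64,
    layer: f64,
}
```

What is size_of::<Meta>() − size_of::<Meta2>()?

0

Block: ammo at 0 (size 2, align 2) → ends 2; pad 2 to align 4 for id; id at 4 (size 4, align 4) → ends 8; team at 8 (size 1, align 1) → ends 9; tail pad 3 to reach multiple of 4; total 12 bytes, alignment 4
format at 0 (size 8, align 8) → ends 8
mip_level at 8 (size 2, align 2) → ends 10
pad 2 to align 4 for pitch
pitch at 12 (size 12, align 4) → ends 24
height at 24 (size 4, align 4) → ends 28
pad 4 to align 8 for layer
layer at 32 (size 8, align 8) → ends 40
depth at 40 (size 8, align 8) → ends 48
stride at 48 (size 36, align 4) → ends 84
channels at 84 (size 1, align 1) → ends 85
pad 1 to align 2 for width
width at 86 (size 2, align 2) → ends 88
total 88 bytes, alignment 8
— Meta2 —
pitch at 0 (size 12, align 4) → ends 12
pad 4 to align 8 for format
format at 16 (size 8, align 8) → ends 24
width at 24 (size 2, align 2) → ends 26
pad 2 to align 4 for stride
stride at 28 (size 36, align 4) → ends 64
mip_level at 64 (size 2, align 2) → ends 66
channels at 66 (size 1, align 1) → ends 67
pad 1 to align 4 for height
height at 68 (size 4, align 4) → ends 72
depth at 72 (size 8, align 8) → ends 80
layer at 80 (size 8, align 8) → ends 88
total 88 bytes, alignment 8
88 − 88 = 0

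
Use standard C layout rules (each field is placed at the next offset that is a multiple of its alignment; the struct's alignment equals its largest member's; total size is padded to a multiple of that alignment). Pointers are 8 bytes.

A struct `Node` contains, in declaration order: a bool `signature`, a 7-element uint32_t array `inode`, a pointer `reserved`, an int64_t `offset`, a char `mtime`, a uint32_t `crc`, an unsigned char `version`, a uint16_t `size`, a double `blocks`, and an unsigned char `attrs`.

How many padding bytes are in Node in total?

18

signature at 0 (size 1, align 1) → ends 1
pad 3 to align 4 for inode
inode at 4 (size 28, align 4) → ends 32
reserved at 32 (size 8, align 8) → ends 40
offset at 40 (size 8, align 8) → ends 48
mtime at 48 (size 1, align 1) → ends 49
pad 3 to align 4 for crc
crc at 52 (size 4, align 4) → ends 56
version at 56 (size 1, align 1) → ends 57
pad 1 to align 2 for size
size at 58 (size 2, align 2) → ends 60
pad 4 to align 8 for blocks
blocks at 64 (size 8, align 8) → ends 72
attrs at 72 (size 1, align 1) → ends 73
tail pad 7 to reach multiple of 8
total 80 bytes, alignment 8
data bytes 62, size 80 → padding 18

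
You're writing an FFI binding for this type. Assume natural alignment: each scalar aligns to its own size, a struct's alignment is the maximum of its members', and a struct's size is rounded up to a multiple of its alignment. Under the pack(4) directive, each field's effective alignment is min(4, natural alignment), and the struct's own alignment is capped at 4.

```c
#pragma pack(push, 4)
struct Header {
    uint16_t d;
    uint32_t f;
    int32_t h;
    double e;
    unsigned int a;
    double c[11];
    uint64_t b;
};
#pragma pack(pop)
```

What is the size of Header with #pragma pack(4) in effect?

120

0..2  d  (2B, 2-aligned)
2..4  -- padding (2B)
4..8  f  (4B, 4-aligned)
8..12  h  (4B, 4-aligned)
12..20  e  (8B, 4-aligned)
20..24  a  (4B, 4-aligned)
24..112  c  (88B, 4-aligned)
112..120  b  (8B, 4-aligned)
sizeof = 120, alignof = 4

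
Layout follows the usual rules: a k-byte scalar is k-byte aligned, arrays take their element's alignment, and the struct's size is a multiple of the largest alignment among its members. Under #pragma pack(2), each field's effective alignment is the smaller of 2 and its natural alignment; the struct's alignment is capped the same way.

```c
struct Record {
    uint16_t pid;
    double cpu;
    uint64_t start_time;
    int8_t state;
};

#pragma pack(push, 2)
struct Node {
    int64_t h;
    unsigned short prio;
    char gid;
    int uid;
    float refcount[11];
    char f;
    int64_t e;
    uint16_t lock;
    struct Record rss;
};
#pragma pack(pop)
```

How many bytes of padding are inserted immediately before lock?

0

Record: 0..2  pid  (2B, 2-aligned); 2..8  -- padding (6B); 8..16  cpu  (8B, 8-aligned); 16..24  start_time  (8B, 8-aligned); 24..25  state  (1B, 1-aligned); 25..32  -- tail padding (7B); sizeof = 32, alignof = 8
0..8  h  (8B, 2-aligned)
8..10  prio  (2B, 2-aligned)
10..11  gid  (1B, 1-aligned)
11..12  -- padding (1B)
12..16  uid  (4B, 2-aligned)
16..60  refcount  (44B, 2-aligned)
60..61  f  (1B, 1-aligned)
61..62  -- padding (1B)
62..70  e  (8B, 2-aligned)
70..72  lock  (2B, 2-aligned)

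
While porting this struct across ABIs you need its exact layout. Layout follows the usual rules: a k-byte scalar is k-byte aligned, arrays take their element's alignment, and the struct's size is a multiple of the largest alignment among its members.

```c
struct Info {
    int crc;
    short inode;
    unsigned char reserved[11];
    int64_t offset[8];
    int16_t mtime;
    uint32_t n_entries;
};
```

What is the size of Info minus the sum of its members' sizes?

9

crc at 0 (size 4, align 4) → ends 4
inode at 4 (size 2, align 2) → ends 6
reserved at 6 (size 11, align 1) → ends 17
pad 7 to align 8 for offset
offset at 24 (size 64, align 8) → ends 88
mtime at 88 (size 2, align 2) → ends 90
pad 2 to align 4 for n_entries
n_entries at 92 (size 4, align 4) → ends 96
total 96 bytes, alignment 8
data bytes 87, size 96 → padding 9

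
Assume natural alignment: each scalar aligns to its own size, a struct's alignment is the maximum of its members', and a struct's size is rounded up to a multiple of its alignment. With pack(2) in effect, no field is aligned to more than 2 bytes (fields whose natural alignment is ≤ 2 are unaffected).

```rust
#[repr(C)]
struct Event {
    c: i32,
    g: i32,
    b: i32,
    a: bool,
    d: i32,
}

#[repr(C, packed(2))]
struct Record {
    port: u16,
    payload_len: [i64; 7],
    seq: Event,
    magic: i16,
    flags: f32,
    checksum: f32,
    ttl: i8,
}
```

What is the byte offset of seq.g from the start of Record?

62

Event: @0: c [4B, align 4] → 4; @4: g [4B, align 4] → 8; @8: b [4B, align 4] → 12; @12: a [1B, align 1] → 13; +3 pad (align 4); @16: d [4B, align 4] → 20; size 20, align 4
@0: port [2B, align 2] → 2
@2: payload_len [56B, align 2] → 58
@58: seq [20B, align 2] → 78
within Event: g at 4
58 + 4 = 62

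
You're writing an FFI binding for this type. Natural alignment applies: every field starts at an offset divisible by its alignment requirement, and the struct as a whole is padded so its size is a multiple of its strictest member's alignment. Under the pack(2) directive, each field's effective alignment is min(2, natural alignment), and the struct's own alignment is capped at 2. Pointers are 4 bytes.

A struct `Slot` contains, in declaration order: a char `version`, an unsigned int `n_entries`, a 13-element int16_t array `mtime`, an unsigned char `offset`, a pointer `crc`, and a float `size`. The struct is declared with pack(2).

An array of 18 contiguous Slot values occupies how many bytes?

@0: version [1B, align 1] → 1
+1 pad (align 2)
@2: n_entries [4B, align 2] → 6
@6: mtime [26B, align 2] → 32
@32: offset [1B, align 1] → 33
+1 pad (align 2)
@34: crc [4B, align 2] → 38
@38: size [4B, align 2] → 42
size 42, align 2
array of 18: 18 × 42 = 756

756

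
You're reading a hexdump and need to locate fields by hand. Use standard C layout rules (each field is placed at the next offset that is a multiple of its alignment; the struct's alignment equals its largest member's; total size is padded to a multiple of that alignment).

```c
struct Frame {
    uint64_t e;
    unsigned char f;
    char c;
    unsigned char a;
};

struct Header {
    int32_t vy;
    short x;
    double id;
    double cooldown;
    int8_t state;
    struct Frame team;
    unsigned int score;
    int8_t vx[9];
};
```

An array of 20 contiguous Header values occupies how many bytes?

Frame: e at 0 (size 8, align 8) → ends 8; f at 8 (size 1, align 1) → ends 9; c at 9 (size 1, align 1) → ends 10; a at 10 (size 1, align 1) → ends 11; tail pad 5 to reach multiple of 8; total 16 bytes, alignment 8
vy at 0 (size 4, align 4) → ends 4
x at 4 (size 2, align 2) → ends 6
pad 2 to align 8 for id
id at 8 (size 8, align 8) → ends 16
cooldown at 16 (size 8, align 8) → ends 24
state at 24 (size 1, align 1) → ends 25
pad 7 to align 8 for team
team at 32 (size 16, align 8) → ends 48
score at 48 (size 4, align 4) → ends 52
vx at 52 (size 9, align 1) → ends 61
tail pad 3 to reach multiple of 8
total 64 bytes, alignment 8
array of 20: 20 × 64 = 1280

1280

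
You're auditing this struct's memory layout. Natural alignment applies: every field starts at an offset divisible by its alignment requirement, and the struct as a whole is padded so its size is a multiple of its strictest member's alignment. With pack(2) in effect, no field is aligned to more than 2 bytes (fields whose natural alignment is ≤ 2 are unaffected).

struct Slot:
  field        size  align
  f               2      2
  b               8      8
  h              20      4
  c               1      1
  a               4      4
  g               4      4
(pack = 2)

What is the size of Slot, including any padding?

f at 0 (size 2, align 2) → ends 2
b at 2 (size 8, align 2) → ends 10
h at 10 (size 20, align 2) → ends 30
c at 30 (size 1, align 1) → ends 31
pad 1 to align 2 for a
a at 32 (size 4, align 2) → ends 36
g at 36 (size 4, align 2) → ends 40
total 40 bytes, alignment 2

40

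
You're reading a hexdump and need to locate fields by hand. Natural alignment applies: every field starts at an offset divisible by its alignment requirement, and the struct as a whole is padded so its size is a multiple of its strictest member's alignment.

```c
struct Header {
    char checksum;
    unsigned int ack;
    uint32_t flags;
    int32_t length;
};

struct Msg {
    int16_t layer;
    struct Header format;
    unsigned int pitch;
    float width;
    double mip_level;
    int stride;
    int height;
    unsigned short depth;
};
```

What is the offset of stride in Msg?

40

Header: 0..1  checksum  (1B, 1-aligned); 1..4  -- padding (3B); 4..8  ack  (4B, 4-aligned); 8..12  flags  (4B, 4-aligned); 12..16  length  (4B, 4-aligned); sizeof = 16, alignof = 4
0..2  layer  (2B, 2-aligned)
2..4  -- padding (2B)
4..20  format  (16B, 4-aligned)
20..24  pitch  (4B, 4-aligned)
24..28  width  (4B, 4-aligned)
28..32  -- padding (4B)
32..40  mip_level  (8B, 8-aligned)
40..44  stride  (4B, 4-aligned)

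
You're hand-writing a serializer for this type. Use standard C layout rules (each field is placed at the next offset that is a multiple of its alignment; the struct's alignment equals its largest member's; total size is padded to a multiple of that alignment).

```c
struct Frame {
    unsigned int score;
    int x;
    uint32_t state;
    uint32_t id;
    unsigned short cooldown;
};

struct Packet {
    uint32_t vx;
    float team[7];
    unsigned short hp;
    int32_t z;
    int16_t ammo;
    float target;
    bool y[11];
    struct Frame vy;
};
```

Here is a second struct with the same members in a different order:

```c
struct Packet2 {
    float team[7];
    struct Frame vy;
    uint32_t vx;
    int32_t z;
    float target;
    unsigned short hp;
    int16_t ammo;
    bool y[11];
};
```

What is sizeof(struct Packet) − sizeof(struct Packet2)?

Frame: @0: score [4B, align 4] → 4; @4: x [4B, align 4] → 8; @8: state [4B, align 4] → 12; @12: id [4B, align 4] → 16; @16: cooldown [2B, align 2] → 18; +2 tail pad (align 4); size 20, align 4
@0: vx [4B, align 4] → 4
@4: team [28B, align 4] → 32
@32: hp [2B, align 2] → 34
+2 pad (align 4)
@36: z [4B, align 4] → 40
@40: ammo [2B, align 2] → 42
+2 pad (align 4)
@44: target [4B, align 4] → 48
@48: y [11B, align 1] → 59
+1 pad (align 4)
@60: vy [20B, align 4] → 80
size 80, align 4
— Packet2 —
@0: team [28B, align 4] → 28
@28: vy [20B, align 4] → 48
@48: vx [4B, align 4] → 52
@52: z [4B, align 4] → 56
@56: target [4B, align 4] → 60
@60: hp [2B, align 2] → 62
@62: ammo [2B, align 2] → 64
@64: y [11B, align 1] → 75
+1 tail pad (align 4)
size 76, align 4
80 − 76 = 4

4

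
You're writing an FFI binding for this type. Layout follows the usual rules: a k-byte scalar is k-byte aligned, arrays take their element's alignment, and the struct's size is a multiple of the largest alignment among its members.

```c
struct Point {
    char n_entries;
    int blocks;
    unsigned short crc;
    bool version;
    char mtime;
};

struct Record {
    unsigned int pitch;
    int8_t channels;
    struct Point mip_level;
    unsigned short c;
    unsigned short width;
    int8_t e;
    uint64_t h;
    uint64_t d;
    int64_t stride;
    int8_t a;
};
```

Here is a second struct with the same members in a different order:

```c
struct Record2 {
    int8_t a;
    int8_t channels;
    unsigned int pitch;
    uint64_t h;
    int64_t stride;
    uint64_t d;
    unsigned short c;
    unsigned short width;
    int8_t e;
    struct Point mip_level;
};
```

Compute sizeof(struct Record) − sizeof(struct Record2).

8

Point: n_entries at 0 (size 1, align 1) → ends 1; pad 3 to align 4 for blocks; blocks at 4 (size 4, align 4) → ends 8; crc at 8 (size 2, align 2) → ends 10; version at 10 (size 1, align 1) → ends 11; mtime at 11 (size 1, align 1) → ends 12; total 12 bytes, alignment 4
pitch at 0 (size 4, align 4) → ends 4
channels at 4 (size 1, align 1) → ends 5
pad 3 to align 4 for mip_level
mip_level at 8 (size 12, align 4) → ends 20
c at 20 (size 2, align 2) → ends 22
width at 22 (size 2, align 2) → ends 24
e at 24 (size 1, align 1) → ends 25
pad 7 to align 8 for h
h at 32 (size 8, align 8) → ends 40
d at 40 (size 8, align 8) → ends 48
stride at 48 (size 8, align 8) → ends 56
a at 56 (size 1, align 1) → ends 57
tail pad 7 to reach multiple of 8
total 64 bytes, alignment 8
— Record2 —
a at 0 (size 1, align 1) → ends 1
channels at 1 (size 1, align 1) → ends 2
pad 2 to align 4 for pitch
pitch at 4 (size 4, align 4) → ends 8
h at 8 (size 8, align 8) → ends 16
stride at 16 (size 8, align 8) → ends 24
d at 24 (size 8, align 8) → ends 32
c at 32 (size 2, align 2) → ends 34
width at 34 (size 2, align 2) → ends 36
e at 36 (size 1, align 1) → ends 37
pad 3 to align 4 for mip_level
mip_level at 40 (size 12, align 4) → ends 52
tail pad 4 to reach multiple of 8
total 56 bytes, alignment 8
64 − 56 = 8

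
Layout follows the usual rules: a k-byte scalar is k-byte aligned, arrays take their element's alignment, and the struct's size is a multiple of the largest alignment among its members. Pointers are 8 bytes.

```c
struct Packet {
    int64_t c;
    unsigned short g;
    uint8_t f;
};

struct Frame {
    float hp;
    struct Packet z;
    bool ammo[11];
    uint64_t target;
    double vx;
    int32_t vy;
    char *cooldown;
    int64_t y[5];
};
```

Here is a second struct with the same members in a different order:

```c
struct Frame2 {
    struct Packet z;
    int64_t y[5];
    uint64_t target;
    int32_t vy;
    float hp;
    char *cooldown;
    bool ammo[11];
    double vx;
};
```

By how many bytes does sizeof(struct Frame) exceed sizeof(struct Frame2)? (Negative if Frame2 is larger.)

Packet: @0: c [8B, align 8] → 8; @8: g [2B, align 2] → 10; @10: f [1B, align 1] → 11; +5 tail pad (align 8); size 16, align 8
@0: hp [4B, align 4] → 4
+4 pad (align 8)
@8: z [16B, align 8] → 24
@24: ammo [11B, align 1] → 35
+5 pad (align 8)
@40: target [8B, align 8] → 48
@48: vx [8B, align 8] → 56
@56: vy [4B, align 4] → 60
+4 pad (align 8)
@64: cooldown [8B, align 8] → 72
@72: y [40B, align 8] → 112
size 112, align 8
— Frame2 —
@0: z [16B, align 8] → 16
@16: y [40B, align 8] → 56
@56: target [8B, align 8] → 64
@64: vy [4B, align 4] → 68
@68: hp [4B, align 4] → 72
@72: cooldown [8B, align 8] → 80
@80: ammo [11B, align 1] → 91
+5 pad (align 8)
@96: vx [8B, align 8] → 104
size 104, align 8
112 − 104 = 8

8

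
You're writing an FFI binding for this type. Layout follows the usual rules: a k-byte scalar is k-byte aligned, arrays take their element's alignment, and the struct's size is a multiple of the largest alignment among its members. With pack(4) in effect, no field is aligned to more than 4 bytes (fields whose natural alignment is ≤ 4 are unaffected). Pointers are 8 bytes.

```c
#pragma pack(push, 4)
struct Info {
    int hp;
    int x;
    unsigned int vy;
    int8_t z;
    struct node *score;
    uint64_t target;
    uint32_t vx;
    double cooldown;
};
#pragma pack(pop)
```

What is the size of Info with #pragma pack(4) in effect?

44

hp at 0 (size 4, align 4) → ends 4
x at 4 (size 4, align 4) → ends 8
vy at 8 (size 4, align 4) → ends 12
z at 12 (size 1, align 1) → ends 13
pad 3 to align 4 for score
score at 16 (size 8, align 4) → ends 24
target at 24 (size 8, align 4) → ends 32
vx at 32 (size 4, align 4) → ends 36
cooldown at 36 (size 8, align 4) → ends 44
total 44 bytes, alignment 4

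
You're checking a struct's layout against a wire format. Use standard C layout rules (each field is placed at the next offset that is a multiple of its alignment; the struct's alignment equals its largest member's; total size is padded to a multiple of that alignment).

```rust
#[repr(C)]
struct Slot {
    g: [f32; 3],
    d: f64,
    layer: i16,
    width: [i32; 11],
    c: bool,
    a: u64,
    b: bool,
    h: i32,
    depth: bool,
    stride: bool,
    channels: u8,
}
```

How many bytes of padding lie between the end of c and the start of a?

7

g at 0 (size 12, align 4) → ends 12
pad 4 to align 8 for d
d at 16 (size 8, align 8) → ends 24
layer at 24 (size 2, align 2) → ends 26
pad 2 to align 4 for width
width at 28 (size 44, align 4) → ends 72
c at 72 (size 1, align 1) → ends 73
pad 7 to align 8 for a
a at 80 (size 8, align 8) → ends 88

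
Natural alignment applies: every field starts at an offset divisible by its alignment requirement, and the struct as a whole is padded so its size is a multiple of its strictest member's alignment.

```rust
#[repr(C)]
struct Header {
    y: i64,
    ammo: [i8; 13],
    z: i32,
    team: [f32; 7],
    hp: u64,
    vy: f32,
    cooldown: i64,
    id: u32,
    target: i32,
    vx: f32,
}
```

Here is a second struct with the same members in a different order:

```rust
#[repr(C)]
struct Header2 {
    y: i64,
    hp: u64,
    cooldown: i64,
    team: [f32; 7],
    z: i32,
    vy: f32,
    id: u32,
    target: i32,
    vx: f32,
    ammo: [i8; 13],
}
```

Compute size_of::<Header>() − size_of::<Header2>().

0..8  y  (8B, 8-aligned)
8..21  ammo  (13B, 1-aligned)
21..24  -- padding (3B)
24..28  z  (4B, 4-aligned)
28..56  team  (28B, 4-aligned)
56..64  hp  (8B, 8-aligned)
64..68  vy  (4B, 4-aligned)
68..72  -- padding (4B)
72..80  cooldown  (8B, 8-aligned)
80..84  id  (4B, 4-aligned)
84..88  target  (4B, 4-aligned)
88..92  vx  (4B, 4-aligned)
92..96  -- tail padding (4B)
sizeof = 96, alignof = 8
— Header2 —
0..8  y  (8B, 8-aligned)
8..16  hp  (8B, 8-aligned)
16..24  cooldown  (8B, 8-aligned)
24..52  team  (28B, 4-aligned)
52..56  z  (4B, 4-aligned)
56..60  vy  (4B, 4-aligned)
60..64  id  (4B, 4-aligned)
64..68  target  (4B, 4-aligned)
68..72  vx  (4B, 4-aligned)
72..85  ammo  (13B, 1-aligned)
85..88  -- tail padding (3B)
sizeof = 88, alignof = 8
96 − 88 = 8

8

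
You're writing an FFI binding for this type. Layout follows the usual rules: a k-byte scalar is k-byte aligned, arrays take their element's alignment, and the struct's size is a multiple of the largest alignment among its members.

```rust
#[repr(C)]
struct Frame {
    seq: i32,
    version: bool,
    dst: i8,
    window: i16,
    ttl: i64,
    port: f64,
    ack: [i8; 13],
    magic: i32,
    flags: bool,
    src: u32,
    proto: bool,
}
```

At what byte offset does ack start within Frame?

24

seq at 0 (size 4, align 4) → ends 4
version at 4 (size 1, align 1) → ends 5
dst at 5 (size 1, align 1) → ends 6
window at 6 (size 2, align 2) → ends 8
ttl at 8 (size 8, align 8) → ends 16
port at 16 (size 8, align 8) → ends 24
ack at 24 (size 13, align 1) → ends 37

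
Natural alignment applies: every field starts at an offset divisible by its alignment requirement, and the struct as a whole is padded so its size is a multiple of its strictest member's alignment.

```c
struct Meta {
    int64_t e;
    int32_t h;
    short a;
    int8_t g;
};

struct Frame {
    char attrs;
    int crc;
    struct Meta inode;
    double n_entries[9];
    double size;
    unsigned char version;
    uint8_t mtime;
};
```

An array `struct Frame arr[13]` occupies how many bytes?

1456

Meta: e at 0 (size 8, align 8) → ends 8; h at 8 (size 4, align 4) → ends 12; a at 12 (size 2, align 2) → ends 14; g at 14 (size 1, align 1) → ends 15; tail pad 1 to reach multiple of 8; total 16 bytes, alignment 8
attrs at 0 (size 1, align 1) → ends 1
pad 3 to align 4 for crc
crc at 4 (size 4, align 4) → ends 8
inode at 8 (size 16, align 8) → ends 24
n_entries at 24 (size 72, align 8) → ends 96
size at 96 (size 8, align 8) → ends 104
version at 104 (size 1, align 1) → ends 105
mtime at 105 (size 1, align 1) → ends 106
tail pad 6 to reach multiple of 8
total 112 bytes, alignment 8
array of 13: 13 × 112 = 1456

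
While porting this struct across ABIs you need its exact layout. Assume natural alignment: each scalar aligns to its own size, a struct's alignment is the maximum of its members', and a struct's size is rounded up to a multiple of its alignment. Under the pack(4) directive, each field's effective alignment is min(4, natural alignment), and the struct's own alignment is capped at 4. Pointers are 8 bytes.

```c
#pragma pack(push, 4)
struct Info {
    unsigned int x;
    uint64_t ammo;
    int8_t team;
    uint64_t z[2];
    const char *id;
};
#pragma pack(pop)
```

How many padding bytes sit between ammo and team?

0

0..4  x  (4B, 4-aligned)
4..12  ammo  (8B, 4-aligned)
12..13  team  (1B, 1-aligned)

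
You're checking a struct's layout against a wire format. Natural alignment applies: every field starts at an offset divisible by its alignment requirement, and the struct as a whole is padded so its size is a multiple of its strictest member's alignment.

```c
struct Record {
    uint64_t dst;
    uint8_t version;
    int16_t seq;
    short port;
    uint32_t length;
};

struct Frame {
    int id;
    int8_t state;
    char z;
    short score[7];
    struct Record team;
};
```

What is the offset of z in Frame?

5

Record: dst at 0 (size 8, align 8) → ends 8; version at 8 (size 1, align 1) → ends 9; pad 1 to align 2 for seq; seq at 10 (size 2, align 2) → ends 12; port at 12 (size 2, align 2) → ends 14; pad 2 to align 4 for length; length at 16 (size 4, align 4) → ends 20; tail pad 4 to reach multiple of 8; total 24 bytes, alignment 8
id at 0 (size 4, align 4) → ends 4
state at 4 (size 1, align 1) → ends 5
z at 5 (size 1, align 1) → ends 6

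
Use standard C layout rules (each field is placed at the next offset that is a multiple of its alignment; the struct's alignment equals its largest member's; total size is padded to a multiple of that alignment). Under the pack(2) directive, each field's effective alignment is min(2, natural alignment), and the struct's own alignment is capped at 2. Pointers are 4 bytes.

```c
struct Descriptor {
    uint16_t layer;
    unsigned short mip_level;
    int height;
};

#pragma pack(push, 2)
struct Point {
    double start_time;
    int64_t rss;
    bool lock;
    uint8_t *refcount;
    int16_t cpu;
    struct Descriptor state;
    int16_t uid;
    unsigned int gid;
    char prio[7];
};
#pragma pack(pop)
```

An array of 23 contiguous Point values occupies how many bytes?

1058

Descriptor: layer at 0 (size 2, align 2) → ends 2; mip_level at 2 (size 2, align 2) → ends 4; height at 4 (size 4, align 4) → ends 8; total 8 bytes, alignment 4
start_time at 0 (size 8, align 2) → ends 8
rss at 8 (size 8, align 2) → ends 16
lock at 16 (size 1, align 1) → ends 17
pad 1 to align 2 for refcount
refcount at 18 (size 4, align 2) → ends 22
cpu at 22 (size 2, align 2) → ends 24
state at 24 (size 8, align 2) → ends 32
uid at 32 (size 2, align 2) → ends 34
gid at 34 (size 4, align 2) → ends 38
prio at 38 (size 7, align 1) → ends 45
tail pad 1 to reach multiple of 2
total 46 bytes, alignment 2
array of 23: 23 × 46 = 1058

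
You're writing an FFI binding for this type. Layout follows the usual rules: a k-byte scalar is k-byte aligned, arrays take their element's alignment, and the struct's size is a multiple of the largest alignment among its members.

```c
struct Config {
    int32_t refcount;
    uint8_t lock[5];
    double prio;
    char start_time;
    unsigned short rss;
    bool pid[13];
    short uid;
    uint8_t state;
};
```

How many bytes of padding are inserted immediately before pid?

0..4  refcount  (4B, 4-aligned)
4..9  lock  (5B, 1-aligned)
9..16  -- padding (7B)
16..24  prio  (8B, 8-aligned)
24..25  start_time  (1B, 1-aligned)
25..26  -- padding (1B)
26..28  rss  (2B, 2-aligned)
28..41  pid  (13B, 1-aligned)

0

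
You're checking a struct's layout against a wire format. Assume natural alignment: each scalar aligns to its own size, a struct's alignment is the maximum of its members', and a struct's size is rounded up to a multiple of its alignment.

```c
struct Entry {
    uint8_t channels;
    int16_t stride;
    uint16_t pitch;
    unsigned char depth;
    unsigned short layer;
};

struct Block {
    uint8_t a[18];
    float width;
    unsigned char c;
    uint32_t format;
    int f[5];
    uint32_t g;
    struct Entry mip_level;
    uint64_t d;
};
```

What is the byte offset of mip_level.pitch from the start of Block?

60

Entry: 0..1  channels  (1B, 1-aligned); 1..2  -- padding (1B); 2..4  stride  (2B, 2-aligned); 4..6  pitch  (2B, 2-aligned); 6..7  depth  (1B, 1-aligned); 7..8  -- padding (1B); 8..10  layer  (2B, 2-aligned); sizeof = 10, alignof = 2
0..18  a  (18B, 1-aligned)
18..20  -- padding (2B)
20..24  width  (4B, 4-aligned)
24..25  c  (1B, 1-aligned)
25..28  -- padding (3B)
28..32  format  (4B, 4-aligned)
32..52  f  (20B, 4-aligned)
52..56  g  (4B, 4-aligned)
56..66  mip_level  (10B, 2-aligned)
within Entry: pitch at 4
56 + 4 = 60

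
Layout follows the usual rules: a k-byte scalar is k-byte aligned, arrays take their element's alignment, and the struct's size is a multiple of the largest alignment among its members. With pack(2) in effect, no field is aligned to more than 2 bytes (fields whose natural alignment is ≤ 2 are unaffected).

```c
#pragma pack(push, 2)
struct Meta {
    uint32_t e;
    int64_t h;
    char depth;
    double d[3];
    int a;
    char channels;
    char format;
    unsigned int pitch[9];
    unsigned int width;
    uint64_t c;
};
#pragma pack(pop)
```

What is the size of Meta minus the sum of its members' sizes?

1

@0: e [4B, align 2] → 4
@4: h [8B, align 2] → 12
@12: depth [1B, align 1] → 13
+1 pad (align 2)
@14: d [24B, align 2] → 38
@38: a [4B, align 2] → 42
@42: channels [1B, align 1] → 43
@43: format [1B, align 1] → 44
@44: pitch [36B, align 2] → 80
@80: width [4B, align 2] → 84
@84: c [8B, align 2] → 92
size 92, align 2
data bytes 91, size 92 → padding 1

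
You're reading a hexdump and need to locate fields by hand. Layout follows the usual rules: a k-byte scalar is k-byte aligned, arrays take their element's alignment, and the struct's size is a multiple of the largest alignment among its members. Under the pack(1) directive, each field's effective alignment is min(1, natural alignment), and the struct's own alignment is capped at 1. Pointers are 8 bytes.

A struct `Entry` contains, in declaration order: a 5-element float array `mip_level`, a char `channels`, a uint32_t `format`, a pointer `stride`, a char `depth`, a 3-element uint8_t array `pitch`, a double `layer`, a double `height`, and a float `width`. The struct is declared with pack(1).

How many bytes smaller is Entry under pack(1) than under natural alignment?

natural layout:
  0..20  mip_level  (20B, 4-aligned)
  20..21  channels  (1B, 1-aligned)
  21..24  -- padding (3B)
  24..28  format  (4B, 4-aligned)
  28..32  -- padding (4B)
  32..40  stride  (8B, 8-aligned)
  40..41  depth  (1B, 1-aligned)
  41..44  pitch  (3B, 1-aligned)
  44..48  -- padding (4B)
  48..56  layer  (8B, 8-aligned)
  56..64  height  (8B, 8-aligned)
  64..68  width  (4B, 4-aligned)
  68..72  -- tail padding (4B)
  sizeof = 72, alignof = 8
packed(1) layout:
  0..20  mip_level  (20B, 1-aligned)
  20..21  channels  (1B, 1-aligned)
  21..25  format  (4B, 1-aligned)
  25..33  stride  (8B, 1-aligned)
  33..34  depth  (1B, 1-aligned)
  34..37  pitch  (3B, 1-aligned)
  37..45  layer  (8B, 1-aligned)
  45..53  height  (8B, 1-aligned)
  53..57  width  (4B, 1-aligned)
  sizeof = 57, alignof = 1
72 − 57 = 15

15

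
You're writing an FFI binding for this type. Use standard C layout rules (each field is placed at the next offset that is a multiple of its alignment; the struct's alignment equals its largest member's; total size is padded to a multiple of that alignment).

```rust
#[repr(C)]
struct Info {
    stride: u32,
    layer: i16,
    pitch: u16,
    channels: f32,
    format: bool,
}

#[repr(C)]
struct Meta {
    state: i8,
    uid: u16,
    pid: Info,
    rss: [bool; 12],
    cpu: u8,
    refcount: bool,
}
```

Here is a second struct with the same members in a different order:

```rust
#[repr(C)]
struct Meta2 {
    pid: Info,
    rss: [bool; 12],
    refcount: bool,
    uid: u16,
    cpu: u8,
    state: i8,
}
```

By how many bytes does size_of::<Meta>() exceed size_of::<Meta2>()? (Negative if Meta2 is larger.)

Info: @0: stride [4B, align 4] → 4; @4: layer [2B, align 2] → 6; @6: pitch [2B, align 2] → 8; @8: channels [4B, align 4] → 12; @12: format [1B, align 1] → 13; +3 tail pad (align 4); size 16, align 4
@0: state [1B, align 1] → 1
+1 pad (align 2)
@2: uid [2B, align 2] → 4
@4: pid [16B, align 4] → 20
@20: rss [12B, align 1] → 32
@32: cpu [1B, align 1] → 33
@33: refcount [1B, align 1] → 34
+2 tail pad (align 4)
size 36, align 4
— Meta2 —
@0: pid [16B, align 4] → 16
@16: rss [12B, align 1] → 28
@28: refcount [1B, align 1] → 29
+1 pad (align 2)
@30: uid [2B, align 2] → 32
@32: cpu [1B, align 1] → 33
@33: state [1B, align 1] → 34
+2 tail pad (align 4)
size 36, align 4
36 − 36 = 0

0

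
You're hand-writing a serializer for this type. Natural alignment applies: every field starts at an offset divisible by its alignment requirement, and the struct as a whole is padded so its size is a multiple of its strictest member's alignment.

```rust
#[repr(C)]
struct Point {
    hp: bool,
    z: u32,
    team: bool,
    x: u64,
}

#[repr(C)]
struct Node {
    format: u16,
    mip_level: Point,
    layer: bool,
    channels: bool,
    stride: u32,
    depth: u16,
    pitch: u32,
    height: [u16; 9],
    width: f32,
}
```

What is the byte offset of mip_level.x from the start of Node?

Point: @0: hp [1B, align 1] → 1; +3 pad (align 4); @4: z [4B, align 4] → 8; @8: team [1B, align 1] → 9; +7 pad (align 8); @16: x [8B, align 8] → 24; size 24, align 8
@0: format [2B, align 2] → 2
+6 pad (align 8)
@8: mip_level [24B, align 8] → 32
within Point: x at 16
8 + 16 = 24

24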